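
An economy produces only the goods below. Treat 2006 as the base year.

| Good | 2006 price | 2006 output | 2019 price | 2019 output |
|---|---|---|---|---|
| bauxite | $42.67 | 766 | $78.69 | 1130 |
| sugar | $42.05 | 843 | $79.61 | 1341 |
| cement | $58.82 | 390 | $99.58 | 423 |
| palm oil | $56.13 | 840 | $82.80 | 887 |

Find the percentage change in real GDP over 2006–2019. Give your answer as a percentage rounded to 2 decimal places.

Real GDP 2006 = Nominal GDP 2006 = 42.67·766 + 42.05·843 + 58.82·390 + 56.13·840 = 138222.37.
Real GDP 2019 (at 2006 prices) = 42.67·1130 + 42.05·1341 + 58.82·423 + 56.13·887 = 179274.32.
Real growth = 179274.32/138222.37 − 1 = 0.2970.

29.70%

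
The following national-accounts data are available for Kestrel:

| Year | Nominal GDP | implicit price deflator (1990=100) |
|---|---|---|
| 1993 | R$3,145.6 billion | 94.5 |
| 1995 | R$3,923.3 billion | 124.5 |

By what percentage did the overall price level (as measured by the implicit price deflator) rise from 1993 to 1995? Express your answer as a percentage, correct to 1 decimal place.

31.7%

Price-level change = 124.5 / 94.5 − 1 = 0.3175.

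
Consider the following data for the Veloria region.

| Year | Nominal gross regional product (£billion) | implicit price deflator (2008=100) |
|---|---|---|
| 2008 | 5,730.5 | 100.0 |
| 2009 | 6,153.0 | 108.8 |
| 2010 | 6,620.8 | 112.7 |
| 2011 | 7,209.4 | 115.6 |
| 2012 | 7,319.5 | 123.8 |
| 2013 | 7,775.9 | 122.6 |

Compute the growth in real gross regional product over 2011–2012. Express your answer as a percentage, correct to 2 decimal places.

-5.20%

Real gross regional product 2011 = 7209.4/1.156 = 6236.51.
Real gross regional product 2012 = 7319.5/1.238 = 5912.36.
Change = 5912.36/6236.51 − 1 = -0.0520.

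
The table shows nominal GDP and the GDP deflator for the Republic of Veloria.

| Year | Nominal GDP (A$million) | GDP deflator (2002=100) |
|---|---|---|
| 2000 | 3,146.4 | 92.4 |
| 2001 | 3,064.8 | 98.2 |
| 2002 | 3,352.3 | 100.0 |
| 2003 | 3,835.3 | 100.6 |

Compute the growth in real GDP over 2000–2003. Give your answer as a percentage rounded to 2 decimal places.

11.96%

Real GDP 2000 = 3146.4/0.924 = 3405.19.
Real GDP 2003 = 3835.3/1.006 = 3812.43.
Change = 3812.43/3405.19 − 1 = 0.1196.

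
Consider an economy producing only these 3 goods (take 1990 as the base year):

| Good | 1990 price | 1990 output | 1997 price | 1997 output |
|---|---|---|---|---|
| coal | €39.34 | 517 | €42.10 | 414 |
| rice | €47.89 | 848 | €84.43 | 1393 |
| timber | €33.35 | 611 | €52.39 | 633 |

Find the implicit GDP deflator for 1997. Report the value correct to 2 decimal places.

161.57

Nominal GDP 1997 = 42.10·414 + 84.43·1393 + 52.39·633 = 168203.26.
Real GDP 1997 (at 1990 prices) = 39.34·414 + 47.89·1393 + 33.35·633 = 104108.08.
Deflator = Nominal/Real × 100 = 168203.26/104108.08 × 100 = 161.566.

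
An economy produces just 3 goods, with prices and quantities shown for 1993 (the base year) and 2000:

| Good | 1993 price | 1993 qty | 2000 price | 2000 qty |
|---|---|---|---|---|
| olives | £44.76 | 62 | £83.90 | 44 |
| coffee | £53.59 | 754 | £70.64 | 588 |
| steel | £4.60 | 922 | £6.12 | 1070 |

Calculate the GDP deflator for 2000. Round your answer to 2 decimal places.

134.83

Nominal GDP 2000 = 83.90·44 + 70.64·588 + 6.12·1070 = 51776.32.
Real GDP 2000 (at 1993 prices) = 44.76·44 + 53.59·588 + 4.60·1070 = 38402.36.
Deflator = Nominal/Real × 100 = 51776.32/38402.36 × 100 = 134.826.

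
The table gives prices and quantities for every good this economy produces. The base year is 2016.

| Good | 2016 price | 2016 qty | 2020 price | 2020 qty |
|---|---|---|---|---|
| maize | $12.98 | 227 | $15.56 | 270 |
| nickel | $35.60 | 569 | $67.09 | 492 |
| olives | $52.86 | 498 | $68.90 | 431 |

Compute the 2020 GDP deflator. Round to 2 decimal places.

152.74

Nominal GDP 2020 = 15.56·270 + 67.09·492 + 68.90·431 = 66905.38.
Real GDP 2020 (at 2016 prices) = 12.98·270 + 35.60·492 + 52.86·431 = 43802.46.
Deflator = Nominal/Real × 100 = 66905.38/43802.46 × 100 = 152.743.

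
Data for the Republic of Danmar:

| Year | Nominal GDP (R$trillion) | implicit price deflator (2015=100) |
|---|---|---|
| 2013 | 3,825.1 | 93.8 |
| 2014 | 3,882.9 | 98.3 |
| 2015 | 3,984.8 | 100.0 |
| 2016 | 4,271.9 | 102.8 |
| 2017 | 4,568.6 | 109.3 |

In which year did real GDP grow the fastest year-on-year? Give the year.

2016

2014: real = 3882.9/0.983 = 3950.05; growth vs 2013 (4077.93) = -3.14%.
2015: real = 3984.8/1.000 = 3984.80; growth vs 2014 (3950.05) = 0.88%.
2016: real = 4271.9/1.028 = 4155.54; growth vs 2015 (3984.80) = 4.28%.
2017: real = 4568.6/1.093 = 4179.87; growth vs 2016 (4155.54) = 0.59%.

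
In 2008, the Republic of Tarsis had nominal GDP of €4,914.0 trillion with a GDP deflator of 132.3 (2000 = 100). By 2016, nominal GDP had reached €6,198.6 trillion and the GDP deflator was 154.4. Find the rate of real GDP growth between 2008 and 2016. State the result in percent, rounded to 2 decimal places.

8.09%

Real GDP 2008 = 4914.0 / 1.323 = 3714.29.
Real GDP 2016 = 6198.6 / 1.544 = 4014.64.
Real growth = 4014.64 / 3714.29 − 1 = 0.0809.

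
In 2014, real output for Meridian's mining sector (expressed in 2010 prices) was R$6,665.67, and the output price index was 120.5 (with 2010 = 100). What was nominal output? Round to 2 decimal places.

R$8,032.13

Nominal output = Real × (output price index/100) = 6665.67 × 1.205 = 8032.13.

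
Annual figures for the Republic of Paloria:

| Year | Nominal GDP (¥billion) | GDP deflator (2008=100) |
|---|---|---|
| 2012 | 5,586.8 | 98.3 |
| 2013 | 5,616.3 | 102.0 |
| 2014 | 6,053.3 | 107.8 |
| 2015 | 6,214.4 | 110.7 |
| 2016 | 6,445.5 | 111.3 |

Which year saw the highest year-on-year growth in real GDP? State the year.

2016

2013: real = 5616.3/1.020 = 5506.18; growth vs 2012 (5683.42) = -3.12%.
2014: real = 6053.3/1.078 = 5615.31; growth vs 2013 (5506.18) = 1.98%.
2015: real = 6214.4/1.107 = 5613.73; growth vs 2014 (5615.31) = -0.03%.
2016: real = 6445.5/1.113 = 5791.11; growth vs 2015 (5613.73) = 3.16%.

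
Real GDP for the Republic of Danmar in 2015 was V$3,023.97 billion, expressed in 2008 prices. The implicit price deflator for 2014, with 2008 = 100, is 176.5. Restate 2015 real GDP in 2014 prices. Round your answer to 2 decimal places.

Real GDP in 2014 prices = Real GDP in 2008 prices × (P_2014/P_2008) = 3023.97 × 1.765 = 5337.31.

V$5,337.31 billion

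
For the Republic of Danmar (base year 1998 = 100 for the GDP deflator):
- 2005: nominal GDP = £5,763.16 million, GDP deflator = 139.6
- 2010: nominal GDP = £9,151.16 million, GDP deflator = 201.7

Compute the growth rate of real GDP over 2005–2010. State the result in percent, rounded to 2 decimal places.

9.90%

Real GDP 2005 = 5763.16 / 1.396 = 4128.34.
Real GDP 2010 = 9151.16 / 2.017 = 4537.02.
Real growth = 4537.02 / 4128.34 − 1 = 0.0990.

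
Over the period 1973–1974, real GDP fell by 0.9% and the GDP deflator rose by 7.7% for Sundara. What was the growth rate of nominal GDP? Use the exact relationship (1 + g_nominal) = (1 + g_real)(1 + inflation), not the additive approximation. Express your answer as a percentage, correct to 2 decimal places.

(1 + g_nom) = (1 + g_real)(1 + π) = 0.9910 × 1.0770 = 1.06731.

6.73%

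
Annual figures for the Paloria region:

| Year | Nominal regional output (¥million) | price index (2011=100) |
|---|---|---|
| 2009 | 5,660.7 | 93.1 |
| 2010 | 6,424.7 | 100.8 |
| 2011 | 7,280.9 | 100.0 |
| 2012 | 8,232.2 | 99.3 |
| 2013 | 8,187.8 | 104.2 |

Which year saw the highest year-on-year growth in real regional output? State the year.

2011

2010: real = 6424.7/1.008 = 6373.71; growth vs 2009 (6080.24) = 4.83%.
2011: real = 7280.9/1.000 = 7280.90; growth vs 2010 (6373.71) = 14.23%.
2012: real = 8232.2/0.993 = 8290.23; growth vs 2011 (7280.90) = 13.86%.
2013: real = 8187.8/1.042 = 7857.77; growth vs 2012 (8290.23) = -5.22%.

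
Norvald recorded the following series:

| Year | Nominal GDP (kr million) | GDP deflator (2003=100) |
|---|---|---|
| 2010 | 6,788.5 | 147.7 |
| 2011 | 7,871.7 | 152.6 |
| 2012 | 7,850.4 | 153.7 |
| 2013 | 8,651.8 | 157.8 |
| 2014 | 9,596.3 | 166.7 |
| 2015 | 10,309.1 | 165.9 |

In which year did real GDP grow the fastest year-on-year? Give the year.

2011

2011: real = 7871.7/1.526 = 5158.39; growth vs 2010 (4596.14) = 12.23%.
2012: real = 7850.4/1.537 = 5107.61; growth vs 2011 (5158.39) = -0.98%.
2013: real = 8651.8/1.578 = 5482.76; growth vs 2012 (5107.61) = 7.34%.
2014: real = 9596.3/1.667 = 5756.63; growth vs 2013 (5482.76) = 5.00%.
2015: real = 10309.1/1.659 = 6214.04; growth vs 2014 (5756.63) = 7.95%.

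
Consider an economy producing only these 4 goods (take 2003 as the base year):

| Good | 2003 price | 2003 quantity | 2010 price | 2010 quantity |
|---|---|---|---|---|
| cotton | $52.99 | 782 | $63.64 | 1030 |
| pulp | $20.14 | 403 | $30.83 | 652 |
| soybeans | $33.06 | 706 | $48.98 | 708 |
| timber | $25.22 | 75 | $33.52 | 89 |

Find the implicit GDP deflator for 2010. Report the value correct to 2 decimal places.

Nominal GDP 2010 = 63.64·1030 + 30.83·652 + 48.98·708 + 33.52·89 = 123311.48.
Real GDP 2010 (at 2003 prices) = 52.99·1030 + 20.14·652 + 33.06·708 + 25.22·89 = 93362.04.
Deflator = Nominal/Real × 100 = 123311.48/93362.04 × 100 = 132.079.

132.08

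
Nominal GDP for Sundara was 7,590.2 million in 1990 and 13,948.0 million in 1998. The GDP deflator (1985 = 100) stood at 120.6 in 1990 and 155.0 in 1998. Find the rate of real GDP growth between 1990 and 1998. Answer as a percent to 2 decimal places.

42.98%

Deflate each year: 1990 → 7590.2/1.206 = 6293.70; 1998 → 13948.0/1.550 = 8998.71.
So real GDP changed by 8998.71/6293.70 − 1 = 0.4298, i.e. 42.98%.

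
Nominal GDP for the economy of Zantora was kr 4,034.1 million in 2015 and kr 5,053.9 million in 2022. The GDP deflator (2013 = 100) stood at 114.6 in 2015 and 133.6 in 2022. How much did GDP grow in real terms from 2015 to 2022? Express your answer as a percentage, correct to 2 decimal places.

7.46%

Real GDP 2015 = 4034.1 / 1.146 = 3520.16.
Real GDP 2022 = 5053.9 / 1.336 = 3782.86.
Real growth = 3782.86 / 3520.16 − 1 = 0.0746.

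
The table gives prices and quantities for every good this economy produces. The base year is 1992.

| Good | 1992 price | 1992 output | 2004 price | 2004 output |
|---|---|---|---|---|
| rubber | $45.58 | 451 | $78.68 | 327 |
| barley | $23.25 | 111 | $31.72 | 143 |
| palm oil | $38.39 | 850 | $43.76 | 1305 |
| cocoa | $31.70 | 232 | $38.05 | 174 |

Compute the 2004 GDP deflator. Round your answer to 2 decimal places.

127.28

Nominal GDP 2004 = 78.68·327 + 31.72·143 + 43.76·1305 + 38.05·174 = 93991.82.
Real GDP 2004 (at 1992 prices) = 45.58·327 + 23.25·143 + 38.39·1305 + 31.70·174 = 73844.16.
Deflator = Nominal/Real × 100 = 93991.82/73844.16 × 100 = 127.284.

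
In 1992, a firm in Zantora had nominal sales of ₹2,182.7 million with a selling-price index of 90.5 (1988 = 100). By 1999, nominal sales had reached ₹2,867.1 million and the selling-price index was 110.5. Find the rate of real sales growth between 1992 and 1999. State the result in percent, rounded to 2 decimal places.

Deflate each year: 1992 → 2182.7/0.905 = 2411.82; 1999 → 2867.1/1.105 = 2594.66.
So real sales changed by 2594.66/2411.82 − 1 = 0.0758, i.e. 7.58%.

7.58%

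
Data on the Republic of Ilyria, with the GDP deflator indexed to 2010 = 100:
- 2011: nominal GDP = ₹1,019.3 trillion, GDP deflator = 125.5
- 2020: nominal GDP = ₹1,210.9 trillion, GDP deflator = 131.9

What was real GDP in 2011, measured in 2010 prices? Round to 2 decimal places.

Real GDP = Nominal / (GDP deflator/100) = 1019.3 / 1.255 = 812.19.

₹812.19 trillion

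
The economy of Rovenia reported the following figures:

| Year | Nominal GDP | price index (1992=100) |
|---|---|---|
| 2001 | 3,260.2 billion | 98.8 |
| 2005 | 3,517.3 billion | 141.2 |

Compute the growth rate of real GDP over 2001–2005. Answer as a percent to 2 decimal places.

Real GDP 2001 = 3260.2 / 0.988 = 3299.80.
Real GDP 2005 = 3517.3 / 1.412 = 2491.01.
Real growth = 2491.01 / 3299.80 − 1 = -0.2451.

-24.51%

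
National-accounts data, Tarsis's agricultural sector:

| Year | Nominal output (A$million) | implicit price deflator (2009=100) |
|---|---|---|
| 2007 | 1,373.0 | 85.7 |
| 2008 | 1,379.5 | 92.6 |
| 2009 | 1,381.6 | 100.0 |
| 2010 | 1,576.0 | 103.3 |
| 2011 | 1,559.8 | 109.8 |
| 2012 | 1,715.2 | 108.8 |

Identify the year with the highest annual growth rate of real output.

2012

2008: real = 1379.5/0.926 = 1489.74; growth vs 2007 (1602.10) = -7.01%.
2009: real = 1381.6/1.000 = 1381.60; growth vs 2008 (1489.74) = -7.26%.
2010: real = 1576.0/1.033 = 1525.65; growth vs 2009 (1381.60) = 10.43%.
2011: real = 1559.8/1.098 = 1420.58; growth vs 2010 (1525.65) = -6.89%.
2012: real = 1715.2/1.088 = 1576.47; growth vs 2011 (1420.58) = 10.97%.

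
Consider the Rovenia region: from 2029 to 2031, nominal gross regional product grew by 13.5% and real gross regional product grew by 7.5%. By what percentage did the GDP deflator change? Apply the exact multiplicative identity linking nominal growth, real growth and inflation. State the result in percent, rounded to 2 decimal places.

(1 + g_nom) = (1 + g_real)(1 + π), so π = 1.1350 / 1.0750 − 1 = 0.05581.

5.58%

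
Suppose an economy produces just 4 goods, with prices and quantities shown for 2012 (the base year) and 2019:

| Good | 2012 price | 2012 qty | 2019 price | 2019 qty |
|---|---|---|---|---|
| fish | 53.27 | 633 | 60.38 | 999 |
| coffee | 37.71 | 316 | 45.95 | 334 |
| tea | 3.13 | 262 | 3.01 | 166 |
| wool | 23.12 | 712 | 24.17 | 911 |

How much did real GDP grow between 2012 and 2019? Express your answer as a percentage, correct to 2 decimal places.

Real GDP 2012 = Nominal GDP 2012 = 53.27·633 + 37.71·316 + 3.13·262 + 23.12·712 = 62917.77.
Real GDP 2019 (at 2012 prices) = 53.27·999 + 37.71·334 + 3.13·166 + 23.12·911 = 87393.77.
Real growth = 87393.77/62917.77 − 1 = 0.3890.

38.90%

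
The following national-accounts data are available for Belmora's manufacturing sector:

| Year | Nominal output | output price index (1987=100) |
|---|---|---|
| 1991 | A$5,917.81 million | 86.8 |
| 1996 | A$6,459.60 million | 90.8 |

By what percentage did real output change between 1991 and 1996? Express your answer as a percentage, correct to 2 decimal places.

4.35%

Deflate each year: 1991 → 5917.81/0.868 = 6817.75; 1996 → 6459.60/0.908 = 7114.10.
So real output changed by 7114.10/6817.75 − 1 = 0.0435, i.e. 4.35%.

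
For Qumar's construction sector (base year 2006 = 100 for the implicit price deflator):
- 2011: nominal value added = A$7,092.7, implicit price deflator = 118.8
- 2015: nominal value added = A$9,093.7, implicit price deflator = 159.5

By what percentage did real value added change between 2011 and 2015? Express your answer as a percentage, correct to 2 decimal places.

-4.50%

Deflate each year: 2011 → 7092.7/1.188 = 5970.29; 2015 → 9093.7/1.595 = 5701.38.
So real value added changed by 5701.38/5970.29 − 1 = -0.0450, i.e. -4.50%.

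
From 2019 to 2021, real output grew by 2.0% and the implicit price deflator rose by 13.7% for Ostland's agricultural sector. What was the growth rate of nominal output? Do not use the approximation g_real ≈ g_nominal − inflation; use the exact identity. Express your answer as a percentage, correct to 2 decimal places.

15.97%

(1 + g_nom) = (1 + g_real)(1 + π) = 1.0200 × 1.1370 = 1.15974.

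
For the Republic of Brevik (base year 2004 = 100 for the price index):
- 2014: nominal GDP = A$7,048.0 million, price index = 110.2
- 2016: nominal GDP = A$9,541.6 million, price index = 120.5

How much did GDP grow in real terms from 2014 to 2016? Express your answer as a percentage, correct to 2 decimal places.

23.81%

Deflate each year: 2014 → 7048.0/1.102 = 6395.64; 2016 → 9541.6/1.205 = 7918.34.
So real GDP changed by 7918.34/6395.64 − 1 = 0.2381, i.e. 23.81%.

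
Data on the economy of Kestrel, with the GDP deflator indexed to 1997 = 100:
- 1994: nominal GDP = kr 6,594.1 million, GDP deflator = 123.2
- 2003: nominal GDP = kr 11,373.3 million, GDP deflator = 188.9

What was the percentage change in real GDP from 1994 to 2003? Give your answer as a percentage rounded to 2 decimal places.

12.49%

Real GDP 1994 = 6594.1 / 1.232 = 5352.35.
Real GDP 2003 = 11373.3 / 1.889 = 6020.80.
Real growth = 6020.80 / 5352.35 − 1 = 0.1249.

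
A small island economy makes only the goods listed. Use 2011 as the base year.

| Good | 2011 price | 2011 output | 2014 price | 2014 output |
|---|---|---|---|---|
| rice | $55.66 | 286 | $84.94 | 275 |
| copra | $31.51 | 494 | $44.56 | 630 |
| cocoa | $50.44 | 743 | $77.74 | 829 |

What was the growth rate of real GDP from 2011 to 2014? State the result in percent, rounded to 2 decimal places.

11.62%

Real GDP 2011 = Nominal GDP 2011 = 55.66·286 + 31.51·494 + 50.44·743 = 68961.62.
Real GDP 2014 (at 2011 prices) = 55.66·275 + 31.51·630 + 50.44·829 = 76972.56.
Real growth = 76972.56/68961.62 − 1 = 0.1162.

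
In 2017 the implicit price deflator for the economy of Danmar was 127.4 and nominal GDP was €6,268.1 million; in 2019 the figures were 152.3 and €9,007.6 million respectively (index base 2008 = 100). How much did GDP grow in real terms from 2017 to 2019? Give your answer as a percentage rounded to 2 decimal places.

Deflate each year: 2017 → 6268.1/1.274 = 4920.02; 2019 → 9007.6/1.523 = 5914.38.
So real GDP changed by 5914.38/4920.02 − 1 = 0.2021, i.e. 20.21%.

20.21%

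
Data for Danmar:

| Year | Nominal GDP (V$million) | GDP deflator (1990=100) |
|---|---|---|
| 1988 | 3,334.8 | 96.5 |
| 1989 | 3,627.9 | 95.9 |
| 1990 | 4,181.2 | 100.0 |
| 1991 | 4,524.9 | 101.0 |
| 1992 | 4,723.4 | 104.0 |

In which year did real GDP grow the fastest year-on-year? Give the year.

1990

1989: real = 3627.9/0.959 = 3783.00; growth vs 1988 (3455.75) = 9.47%.
1990: real = 4181.2/1.000 = 4181.20; growth vs 1989 (3783.00) = 10.53%.
1991: real = 4524.9/1.010 = 4480.10; growth vs 1990 (4181.20) = 7.15%.
1992: real = 4723.4/1.040 = 4541.73; growth vs 1991 (4480.10) = 1.38%.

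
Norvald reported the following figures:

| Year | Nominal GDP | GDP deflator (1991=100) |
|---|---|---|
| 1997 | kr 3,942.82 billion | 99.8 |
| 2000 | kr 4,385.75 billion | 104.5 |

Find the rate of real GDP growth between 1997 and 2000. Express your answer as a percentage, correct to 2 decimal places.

Real GDP 1997 = 3942.82 / 0.998 = 3950.72.
Real GDP 2000 = 4385.75 / 1.045 = 4196.89.
Real growth = 4196.89 / 3950.72 − 1 = 0.0623.

6.23%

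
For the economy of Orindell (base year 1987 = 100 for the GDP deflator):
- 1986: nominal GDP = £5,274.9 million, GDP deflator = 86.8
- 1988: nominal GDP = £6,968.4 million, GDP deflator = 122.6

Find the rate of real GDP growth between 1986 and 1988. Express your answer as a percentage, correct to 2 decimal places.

Deflate each year: 1986 → 5274.9/0.868 = 6077.07; 1988 → 6968.4/1.226 = 5683.85.
So real GDP changed by 5683.85/6077.07 − 1 = -0.0647, i.e. -6.47%.

-6.47%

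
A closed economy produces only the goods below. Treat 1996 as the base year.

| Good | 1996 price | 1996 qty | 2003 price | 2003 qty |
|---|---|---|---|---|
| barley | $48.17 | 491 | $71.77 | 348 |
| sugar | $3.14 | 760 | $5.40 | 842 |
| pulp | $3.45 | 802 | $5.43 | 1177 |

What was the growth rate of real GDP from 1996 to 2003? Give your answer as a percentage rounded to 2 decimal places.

Real GDP 1996 = Nominal GDP 1996 = 48.17·491 + 3.14·760 + 3.45·802 = 28804.77.
Real GDP 2003 (at 1996 prices) = 48.17·348 + 3.14·842 + 3.45·1177 = 23467.69.
Real growth = 23467.69/28804.77 − 1 = -0.1853.

-18.53%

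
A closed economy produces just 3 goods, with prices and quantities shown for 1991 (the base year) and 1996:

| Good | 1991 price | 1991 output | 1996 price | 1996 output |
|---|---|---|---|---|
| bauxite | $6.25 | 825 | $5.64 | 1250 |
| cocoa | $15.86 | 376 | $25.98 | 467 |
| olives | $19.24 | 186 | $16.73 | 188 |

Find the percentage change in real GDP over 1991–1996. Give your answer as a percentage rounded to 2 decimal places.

28.15%

Real GDP 1991 = Nominal GDP 1991 = 6.25·825 + 15.86·376 + 19.24·186 = 14698.25.
Real GDP 1996 (at 1991 prices) = 6.25·1250 + 15.86·467 + 19.24·188 = 18836.24.
Real growth = 18836.24/14698.25 − 1 = 0.2815.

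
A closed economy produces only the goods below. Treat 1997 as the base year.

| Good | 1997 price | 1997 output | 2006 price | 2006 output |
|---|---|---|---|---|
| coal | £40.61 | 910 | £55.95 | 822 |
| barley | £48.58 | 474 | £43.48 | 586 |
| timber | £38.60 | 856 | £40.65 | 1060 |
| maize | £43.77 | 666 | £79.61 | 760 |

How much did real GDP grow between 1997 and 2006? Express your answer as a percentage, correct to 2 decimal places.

Real GDP 1997 = Nominal GDP 1997 = 40.61·910 + 48.58·474 + 38.60·856 + 43.77·666 = 122174.44.
Real GDP 2006 (at 1997 prices) = 40.61·822 + 48.58·586 + 38.60·1060 + 43.77·760 = 136030.50.
Real growth = 136030.50/122174.44 − 1 = 0.1134.

11.34%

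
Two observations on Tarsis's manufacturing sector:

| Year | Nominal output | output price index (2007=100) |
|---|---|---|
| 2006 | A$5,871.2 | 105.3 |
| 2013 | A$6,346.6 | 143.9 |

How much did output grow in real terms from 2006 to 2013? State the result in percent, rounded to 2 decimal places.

-20.90%

Deflate each year: 2006 → 5871.2/1.053 = 5575.69; 2013 → 6346.6/1.439 = 4410.42.
So real output changed by 4410.42/5575.69 − 1 = -0.2090, i.e. -20.90%.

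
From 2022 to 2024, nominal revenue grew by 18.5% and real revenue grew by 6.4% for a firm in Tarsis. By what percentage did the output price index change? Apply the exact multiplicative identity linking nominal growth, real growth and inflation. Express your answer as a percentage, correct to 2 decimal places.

(1 + g_nom) = (1 + g_real)(1 + π), so π = 1.1850 / 1.0640 − 1 = 0.11372.

11.37%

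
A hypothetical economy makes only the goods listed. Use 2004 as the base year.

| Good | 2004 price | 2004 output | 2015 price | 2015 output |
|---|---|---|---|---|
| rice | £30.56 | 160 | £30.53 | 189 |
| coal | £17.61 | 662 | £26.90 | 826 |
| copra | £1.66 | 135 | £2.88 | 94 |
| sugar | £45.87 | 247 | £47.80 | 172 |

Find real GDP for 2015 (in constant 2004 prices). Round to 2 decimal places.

Real GDP 2015 = Σ (p_2004 × q_2015) = 30.56·189 + 17.61·826 + 1.66·94 + 45.87·172 = 28367.38.

£28367.38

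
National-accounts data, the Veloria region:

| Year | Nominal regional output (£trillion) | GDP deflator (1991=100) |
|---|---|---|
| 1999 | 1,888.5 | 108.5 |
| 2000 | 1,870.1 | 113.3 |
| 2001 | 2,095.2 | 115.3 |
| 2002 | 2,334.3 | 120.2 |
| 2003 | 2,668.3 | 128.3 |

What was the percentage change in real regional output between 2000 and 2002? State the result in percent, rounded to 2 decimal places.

17.66%

Real regional output 2000 = 1870.1/1.133 = 1650.57.
Real regional output 2002 = 2334.3/1.202 = 1942.01.
Change = 1942.01/1650.57 − 1 = 0.1766.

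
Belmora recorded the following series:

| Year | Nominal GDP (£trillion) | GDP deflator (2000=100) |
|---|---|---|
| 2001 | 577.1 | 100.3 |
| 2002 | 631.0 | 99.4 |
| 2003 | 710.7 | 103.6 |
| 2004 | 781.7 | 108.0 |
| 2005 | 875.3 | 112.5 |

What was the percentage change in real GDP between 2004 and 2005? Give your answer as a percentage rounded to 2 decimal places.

7.49%

Real GDP 2004 = 781.7/1.080 = 723.80.
Real GDP 2005 = 875.3/1.125 = 778.04.
Change = 778.04/723.80 − 1 = 0.0749.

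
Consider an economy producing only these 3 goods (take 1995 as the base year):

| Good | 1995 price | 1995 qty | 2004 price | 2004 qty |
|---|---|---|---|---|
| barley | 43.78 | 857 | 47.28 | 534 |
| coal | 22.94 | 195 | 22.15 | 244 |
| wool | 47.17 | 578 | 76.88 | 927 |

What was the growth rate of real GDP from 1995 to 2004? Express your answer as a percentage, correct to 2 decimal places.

Real GDP 1995 = Nominal GDP 1995 = 43.78·857 + 22.94·195 + 47.17·578 = 69257.02.
Real GDP 2004 (at 1995 prices) = 43.78·534 + 22.94·244 + 47.17·927 = 72702.47.
Real growth = 72702.47/69257.02 − 1 = 0.0497.

4.97%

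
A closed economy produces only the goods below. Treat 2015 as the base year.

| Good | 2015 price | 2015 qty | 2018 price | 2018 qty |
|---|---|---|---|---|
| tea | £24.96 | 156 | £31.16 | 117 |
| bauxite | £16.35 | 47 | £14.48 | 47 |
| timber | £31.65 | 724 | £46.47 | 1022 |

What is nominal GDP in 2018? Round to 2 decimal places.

£51818.62

Nominal GDP 2018 = Σ (p_2018 × q_2018) = 31.16·117 + 14.48·47 + 46.47·1022 = 51818.62.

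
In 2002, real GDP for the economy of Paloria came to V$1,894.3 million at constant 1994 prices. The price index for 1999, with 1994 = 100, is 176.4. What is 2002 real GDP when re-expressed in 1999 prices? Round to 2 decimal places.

Real GDP in 1999 prices = Real GDP in 1994 prices × (P_1999/P_1994) = 1894.3 × 1.764 = 3341.55.

V$3,341.55 million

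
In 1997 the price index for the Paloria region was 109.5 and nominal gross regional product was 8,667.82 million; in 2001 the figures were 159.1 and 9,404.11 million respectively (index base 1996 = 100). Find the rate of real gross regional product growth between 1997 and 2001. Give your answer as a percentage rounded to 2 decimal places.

Real gross regional product 1997 = 8667.82 / 1.095 = 7915.82.
Real gross regional product 2001 = 9404.11 / 1.591 = 5910.82.
Real growth = 5910.82 / 7915.82 − 1 = -0.2533.

-25.33%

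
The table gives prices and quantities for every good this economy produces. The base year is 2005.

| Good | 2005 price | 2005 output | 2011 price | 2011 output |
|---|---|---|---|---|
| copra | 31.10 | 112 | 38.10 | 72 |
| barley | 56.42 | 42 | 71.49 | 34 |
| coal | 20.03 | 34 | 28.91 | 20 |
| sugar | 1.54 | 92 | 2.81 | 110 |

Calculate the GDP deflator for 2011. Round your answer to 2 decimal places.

Nominal GDP 2011 = 38.10·72 + 71.49·34 + 28.91·20 + 2.81·110 = 6061.16.
Real GDP 2011 (at 2005 prices) = 31.10·72 + 56.42·34 + 20.03·20 + 1.54·110 = 4727.48.
Deflator = Nominal/Real × 100 = 6061.16/4727.48 × 100 = 128.211.

128.21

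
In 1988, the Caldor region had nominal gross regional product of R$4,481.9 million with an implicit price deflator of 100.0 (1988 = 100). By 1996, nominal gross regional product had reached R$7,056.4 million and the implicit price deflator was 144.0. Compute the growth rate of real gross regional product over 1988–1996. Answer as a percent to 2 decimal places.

9.33%

Real gross regional product 1988 = 4481.9 / 1.000 = 4481.90.
Real gross regional product 1996 = 7056.4 / 1.440 = 4900.28.
Real growth = 4900.28 / 4481.90 − 1 = 0.0933.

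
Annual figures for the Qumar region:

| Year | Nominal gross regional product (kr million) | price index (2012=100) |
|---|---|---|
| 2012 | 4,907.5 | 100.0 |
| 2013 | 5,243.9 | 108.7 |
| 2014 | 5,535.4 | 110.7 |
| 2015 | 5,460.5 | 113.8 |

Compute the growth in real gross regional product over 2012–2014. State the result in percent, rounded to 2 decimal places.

Real gross regional product 2012 = 4907.5/1.000 = 4907.50.
Real gross regional product 2014 = 5535.4/1.107 = 5000.36.
Change = 5000.36/4907.50 − 1 = 0.0189.

1.89%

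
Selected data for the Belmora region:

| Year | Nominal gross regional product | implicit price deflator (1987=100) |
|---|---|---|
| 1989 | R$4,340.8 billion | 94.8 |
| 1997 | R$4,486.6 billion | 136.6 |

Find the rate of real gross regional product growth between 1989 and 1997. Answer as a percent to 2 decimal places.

Deflate each year: 1989 → 4340.8/0.948 = 4578.90; 1997 → 4486.6/1.366 = 3284.48.
So real gross regional product changed by 3284.48/4578.90 − 1 = -0.2827, i.e. -28.27%.

-28.27%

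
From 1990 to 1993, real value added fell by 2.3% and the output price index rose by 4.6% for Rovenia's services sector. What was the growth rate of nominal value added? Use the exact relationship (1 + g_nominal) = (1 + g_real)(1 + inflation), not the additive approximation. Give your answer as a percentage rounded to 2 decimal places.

2.19%

(1 + g_nom) = (1 + g_real)(1 + π) = 0.9770 × 1.0460 = 1.02194.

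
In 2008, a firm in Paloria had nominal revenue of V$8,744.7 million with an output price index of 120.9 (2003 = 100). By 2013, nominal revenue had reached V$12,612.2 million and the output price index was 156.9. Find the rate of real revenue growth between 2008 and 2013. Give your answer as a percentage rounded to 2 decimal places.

11.13%

Real revenue 2008 = 8744.7 / 1.209 = 7233.00.
Real revenue 2013 = 12612.2 / 1.569 = 8038.37.
Real growth = 8038.37 / 7233.00 − 1 = 0.1113.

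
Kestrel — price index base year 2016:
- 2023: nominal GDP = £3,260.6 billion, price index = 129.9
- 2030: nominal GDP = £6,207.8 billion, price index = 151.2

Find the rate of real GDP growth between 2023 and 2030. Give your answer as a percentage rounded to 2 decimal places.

Deflate each year: 2023 → 3260.6/1.299 = 2510.08; 2030 → 6207.8/1.512 = 4105.69.
So real GDP changed by 4105.69/2510.08 − 1 = 0.6357, i.e. 63.57%.

63.57%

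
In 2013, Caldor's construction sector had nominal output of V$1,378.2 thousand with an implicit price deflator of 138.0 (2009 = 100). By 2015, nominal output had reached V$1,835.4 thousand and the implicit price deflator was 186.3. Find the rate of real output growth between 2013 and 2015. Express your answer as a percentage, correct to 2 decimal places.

-1.35%

Real output 2013 = 1378.2 / 1.380 = 998.70.
Real output 2015 = 1835.4 / 1.863 = 985.19.
Real growth = 985.19 / 998.70 − 1 = -0.0135.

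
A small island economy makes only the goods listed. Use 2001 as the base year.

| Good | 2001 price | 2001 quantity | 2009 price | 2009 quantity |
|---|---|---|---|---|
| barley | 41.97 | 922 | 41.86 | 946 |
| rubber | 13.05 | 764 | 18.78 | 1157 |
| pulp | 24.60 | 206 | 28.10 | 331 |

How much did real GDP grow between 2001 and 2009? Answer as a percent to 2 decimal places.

Real GDP 2001 = Nominal GDP 2001 = 41.97·922 + 13.05·764 + 24.60·206 = 53734.14.
Real GDP 2009 (at 2001 prices) = 41.97·946 + 13.05·1157 + 24.60·331 = 62945.07.
Real growth = 62945.07/53734.14 − 1 = 0.1714.

17.14%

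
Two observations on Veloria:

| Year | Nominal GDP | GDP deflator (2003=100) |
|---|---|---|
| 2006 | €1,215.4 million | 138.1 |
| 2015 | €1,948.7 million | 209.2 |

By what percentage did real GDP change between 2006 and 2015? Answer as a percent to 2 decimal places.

Deflate each year: 2006 → 1215.4/1.381 = 880.09; 2015 → 1948.7/2.092 = 931.50.
So real GDP changed by 931.50/880.09 − 1 = 0.0584, i.e. 5.84%.

5.84%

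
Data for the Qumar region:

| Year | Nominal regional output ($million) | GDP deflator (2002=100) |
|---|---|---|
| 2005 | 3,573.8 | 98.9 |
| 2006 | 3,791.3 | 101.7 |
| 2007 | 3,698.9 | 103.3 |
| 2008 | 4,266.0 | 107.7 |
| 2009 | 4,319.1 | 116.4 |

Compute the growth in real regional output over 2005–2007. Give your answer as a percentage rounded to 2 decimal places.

Real regional output 2005 = 3573.8/0.989 = 3613.55.
Real regional output 2007 = 3698.9/1.033 = 3580.74.
Change = 3580.74/3613.55 − 1 = -0.0091.

-0.91%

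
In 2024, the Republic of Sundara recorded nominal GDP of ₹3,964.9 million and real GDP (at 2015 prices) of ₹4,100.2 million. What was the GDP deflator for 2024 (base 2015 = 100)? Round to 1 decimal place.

GDP deflator = (Nominal / Real) × 100 = 3964.9 / 4100.2 × 100 = 96.70.

96.7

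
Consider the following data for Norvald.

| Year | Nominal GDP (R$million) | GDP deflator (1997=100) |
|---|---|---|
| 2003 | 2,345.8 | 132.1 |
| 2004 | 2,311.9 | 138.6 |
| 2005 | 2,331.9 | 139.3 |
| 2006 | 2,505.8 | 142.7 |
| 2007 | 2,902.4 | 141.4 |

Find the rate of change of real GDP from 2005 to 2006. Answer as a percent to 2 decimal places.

4.90%

Real GDP 2005 = 2331.9/1.393 = 1674.01.
Real GDP 2006 = 2505.8/1.427 = 1755.99.
Change = 1755.99/1674.01 − 1 = 0.0490.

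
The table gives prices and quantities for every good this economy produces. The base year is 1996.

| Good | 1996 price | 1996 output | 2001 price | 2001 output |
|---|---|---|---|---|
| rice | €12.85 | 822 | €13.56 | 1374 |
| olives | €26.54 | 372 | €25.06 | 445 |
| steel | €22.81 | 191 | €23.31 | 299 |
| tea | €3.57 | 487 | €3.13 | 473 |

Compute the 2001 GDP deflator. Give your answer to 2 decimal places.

Nominal GDP 2001 = 13.56·1374 + 25.06·445 + 23.31·299 + 3.13·473 = 38233.32.
Real GDP 2001 (at 1996 prices) = 12.85·1374 + 26.54·445 + 22.81·299 + 3.57·473 = 37975.00.
Deflator = Nominal/Real × 100 = 38233.32/37975.00 × 100 = 100.680.

100.68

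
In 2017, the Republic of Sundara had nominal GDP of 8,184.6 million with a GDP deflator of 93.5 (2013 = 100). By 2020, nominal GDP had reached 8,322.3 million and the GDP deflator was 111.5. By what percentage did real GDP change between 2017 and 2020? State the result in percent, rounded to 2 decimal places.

Real GDP 2017 = 8184.6 / 0.935 = 8753.58.
Real GDP 2020 = 8322.3 / 1.115 = 7463.95.
Real growth = 7463.95 / 8753.58 − 1 = -0.1473.

-14.73%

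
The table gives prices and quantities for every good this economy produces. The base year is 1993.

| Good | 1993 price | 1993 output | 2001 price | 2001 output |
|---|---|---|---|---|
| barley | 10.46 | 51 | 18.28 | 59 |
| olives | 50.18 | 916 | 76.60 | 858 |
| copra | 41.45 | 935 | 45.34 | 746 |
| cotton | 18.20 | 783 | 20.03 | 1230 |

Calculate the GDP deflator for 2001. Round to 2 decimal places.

129.16

Nominal GDP 2001 = 18.28·59 + 76.60·858 + 45.34·746 + 20.03·1230 = 125261.86.
Real GDP 2001 (at 1993 prices) = 10.46·59 + 50.18·858 + 41.45·746 + 18.20·1230 = 96979.28.
Deflator = Nominal/Real × 100 = 125261.86/96979.28 × 100 = 129.164.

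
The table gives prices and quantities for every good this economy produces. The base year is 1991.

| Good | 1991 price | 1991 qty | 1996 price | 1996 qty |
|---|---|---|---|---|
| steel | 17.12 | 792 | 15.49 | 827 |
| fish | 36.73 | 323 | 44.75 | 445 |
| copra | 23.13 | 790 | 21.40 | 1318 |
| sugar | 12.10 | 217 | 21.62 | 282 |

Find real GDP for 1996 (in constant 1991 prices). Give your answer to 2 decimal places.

Real GDP 1996 = Σ (p_1991 × q_1996) = 17.12·827 + 36.73·445 + 23.13·1318 + 12.10·282 = 64400.63.

64400.63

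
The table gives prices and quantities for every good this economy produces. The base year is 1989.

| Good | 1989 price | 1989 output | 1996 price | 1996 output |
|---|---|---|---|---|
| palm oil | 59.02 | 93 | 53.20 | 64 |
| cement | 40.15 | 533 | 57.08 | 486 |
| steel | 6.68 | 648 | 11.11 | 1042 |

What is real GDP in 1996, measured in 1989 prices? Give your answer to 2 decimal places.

Real GDP 1996 = Σ (p_1989 × q_1996) = 59.02·64 + 40.15·486 + 6.68·1042 = 30250.74.

30250.74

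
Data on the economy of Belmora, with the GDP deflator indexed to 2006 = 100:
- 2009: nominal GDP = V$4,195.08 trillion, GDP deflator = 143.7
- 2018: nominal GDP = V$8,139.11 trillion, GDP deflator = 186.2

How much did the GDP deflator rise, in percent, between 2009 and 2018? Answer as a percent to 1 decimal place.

29.6%

Price-level change = 186.2 / 143.7 − 1 = 0.2958.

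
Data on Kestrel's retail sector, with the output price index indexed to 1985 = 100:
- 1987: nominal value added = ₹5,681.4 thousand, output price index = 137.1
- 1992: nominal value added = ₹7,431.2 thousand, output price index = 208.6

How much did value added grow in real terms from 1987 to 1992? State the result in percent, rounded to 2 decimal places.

-14.03%

Real value added 1987 = 5681.4 / 1.371 = 4143.98.
Real value added 1992 = 7431.2 / 2.086 = 3562.42.
Real growth = 3562.42 / 4143.98 − 1 = -0.1403.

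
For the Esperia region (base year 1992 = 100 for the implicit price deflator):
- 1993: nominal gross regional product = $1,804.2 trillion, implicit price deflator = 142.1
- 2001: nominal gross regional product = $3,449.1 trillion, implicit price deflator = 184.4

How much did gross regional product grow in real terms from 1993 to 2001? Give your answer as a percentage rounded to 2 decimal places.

Real gross regional product 1993 = 1804.2 / 1.421 = 1269.67.
Real gross regional product 2001 = 3449.1 / 1.844 = 1870.44.
Real growth = 1870.44 / 1269.67 − 1 = 0.4732.

47.32%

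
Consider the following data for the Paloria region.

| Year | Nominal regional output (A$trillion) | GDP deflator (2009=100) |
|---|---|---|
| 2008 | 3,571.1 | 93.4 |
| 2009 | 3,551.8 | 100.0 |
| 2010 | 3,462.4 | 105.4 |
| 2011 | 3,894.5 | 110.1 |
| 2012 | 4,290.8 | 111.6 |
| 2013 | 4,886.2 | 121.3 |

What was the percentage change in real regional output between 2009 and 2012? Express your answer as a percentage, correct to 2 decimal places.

Real regional output 2009 = 3551.8/1.000 = 3551.80.
Real regional output 2012 = 4290.8/1.116 = 3844.80.
Change = 3844.80/3551.80 − 1 = 0.0825.

8.25%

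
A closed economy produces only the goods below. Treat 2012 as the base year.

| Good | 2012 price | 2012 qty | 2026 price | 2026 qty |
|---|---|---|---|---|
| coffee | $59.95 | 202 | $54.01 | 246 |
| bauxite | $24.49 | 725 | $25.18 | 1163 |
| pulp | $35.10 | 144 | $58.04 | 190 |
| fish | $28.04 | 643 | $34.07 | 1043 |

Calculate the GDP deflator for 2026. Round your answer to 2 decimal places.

112.62

Nominal GDP 2026 = 54.01·246 + 25.18·1163 + 58.04·190 + 34.07·1043 = 89133.41.
Real GDP 2026 (at 2012 prices) = 59.95·246 + 24.49·1163 + 35.10·190 + 28.04·1043 = 79144.29.
Deflator = Nominal/Real × 100 = 89133.41/79144.29 × 100 = 112.621.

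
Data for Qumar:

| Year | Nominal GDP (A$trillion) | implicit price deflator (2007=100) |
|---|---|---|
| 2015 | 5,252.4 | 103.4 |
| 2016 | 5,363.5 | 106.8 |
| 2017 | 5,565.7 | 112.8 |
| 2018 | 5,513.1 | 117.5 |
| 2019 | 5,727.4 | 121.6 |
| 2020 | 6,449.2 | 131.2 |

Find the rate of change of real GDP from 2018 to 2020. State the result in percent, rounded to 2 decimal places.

Real GDP 2018 = 5513.1/1.175 = 4692.00.
Real GDP 2020 = 6449.2/1.312 = 4915.55.
Change = 4915.55/4692.00 − 1 = 0.0476.

4.76%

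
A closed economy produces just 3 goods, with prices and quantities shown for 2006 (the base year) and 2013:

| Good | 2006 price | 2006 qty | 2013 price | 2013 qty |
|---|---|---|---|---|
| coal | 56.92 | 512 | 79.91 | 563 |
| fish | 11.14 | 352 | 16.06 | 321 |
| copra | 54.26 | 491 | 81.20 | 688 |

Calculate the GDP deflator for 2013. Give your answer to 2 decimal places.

145.31

Nominal GDP 2013 = 79.91·563 + 16.06·321 + 81.20·688 = 106010.19.
Real GDP 2013 (at 2006 prices) = 56.92·563 + 11.14·321 + 54.26·688 = 72952.78.
Deflator = Nominal/Real × 100 = 106010.19/72952.78 × 100 = 145.313.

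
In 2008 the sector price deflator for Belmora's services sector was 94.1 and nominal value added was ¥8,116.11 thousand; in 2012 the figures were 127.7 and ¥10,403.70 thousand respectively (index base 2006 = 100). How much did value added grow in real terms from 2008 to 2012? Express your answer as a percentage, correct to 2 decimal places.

-5.54%

Deflate each year: 2008 → 8116.11/0.941 = 8624.98; 2012 → 10403.70/1.277 = 8146.99.
So real value added changed by 8146.99/8624.98 − 1 = -0.0554, i.e. -5.54%.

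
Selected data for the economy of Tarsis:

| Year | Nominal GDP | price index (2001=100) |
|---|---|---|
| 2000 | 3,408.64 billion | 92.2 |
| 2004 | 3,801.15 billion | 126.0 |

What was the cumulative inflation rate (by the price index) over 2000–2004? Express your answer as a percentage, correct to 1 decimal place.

36.7%

Price-level change = 126.0 / 92.2 − 1 = 0.3666.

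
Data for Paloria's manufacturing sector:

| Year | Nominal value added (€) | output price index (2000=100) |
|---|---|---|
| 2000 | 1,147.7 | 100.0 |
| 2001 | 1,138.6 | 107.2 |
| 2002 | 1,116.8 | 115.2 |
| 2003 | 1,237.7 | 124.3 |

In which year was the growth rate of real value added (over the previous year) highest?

2003

2001: real = 1138.6/1.072 = 1062.13; growth vs 2000 (1147.70) = -7.46%.
2002: real = 1116.8/1.152 = 969.44; growth vs 2001 (1062.13) = -8.73%.
2003: real = 1237.7/1.243 = 995.74; growth vs 2002 (969.44) = 2.71%.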